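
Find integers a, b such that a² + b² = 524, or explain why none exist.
Not possible

Factorization: 524 = 2^2 × 131
By Fermat: n is sum of two squares iff every prime p ≡ 3 (mod 4) appears to even power.
Prime(s) ≡ 3 (mod 4) with odd exponent: [(131, 1)]
Therefore 524 cannot be expressed as a² + b².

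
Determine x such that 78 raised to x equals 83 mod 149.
67

Baby-step giant-step with step n = ⌈√149⌉ = 13.
Baby steps 78^j mod 149 (j:value) for j=0..12: 0:1, 1:78, 2:124, 3:136, 4:29, 5:27, 6:20, 7:70, 8:96, 9:38, 10:133, 11:93, 12:102.
Giant-step multiplier: 78^(-13) ≡ 78^(148-13) = 78^135 ≡ 48 (mod 149).
Giant steps γ_i = 83·48^i mod 149: γ_0=83, γ_1=110, γ_2=65, γ_3=140, γ_4=15, γ_5=124 (in table at j=2).
x = i·n + j = 5·13 + 2 = 67.
Check: 78^67 ≡ 83 (mod 149).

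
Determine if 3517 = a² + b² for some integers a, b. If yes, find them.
6² + 59² (a=6, b=59)

Factorization: 3517 = 3517
By Fermat: n is sum of two squares iff every prime p ≡ 3 (mod 4) appears to even power.
All primes ≡ 3 (mod 4) appear to even power.
Search a = 0, 1, 2, … for 3517 - a² a perfect square: first hit at a = 6: 3517 - 36 = 3481 = 59².
3517 = 6² + 59² = 36 + 3481 ✓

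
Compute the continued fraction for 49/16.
[3; 16]

Euclidean algorithm steps:
49 = 3 × 16 + 1
16 = 16 × 1 + 0
Continued fraction: [3; 16]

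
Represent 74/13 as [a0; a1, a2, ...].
[5; 1, 2, 4]

Euclidean algorithm steps:
74 = 5 × 13 + 9
13 = 1 × 9 + 4
9 = 2 × 4 + 1
4 = 4 × 1 + 0
Continued fraction: [5; 1, 2, 4]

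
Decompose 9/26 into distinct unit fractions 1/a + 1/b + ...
1/3 + 1/78

Greedy algorithm:
9/26: ceiling(26/9) = 3, use 1/3
1/78: ceiling(78/1) = 78, use 1/78
Result: 9/26 = 1/3 + 1/78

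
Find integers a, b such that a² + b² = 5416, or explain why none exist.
50² + 54² (a=50, b=54)

Factorization: 5416 = 2^3 × 677
By Fermat: n is sum of two squares iff every prime p ≡ 3 (mod 4) appears to even power.
All primes ≡ 3 (mod 4) appear to even power.
Search a = 0, 1, 2, … for 5416 - a² a perfect square: first hit at a = 50: 5416 - 2500 = 2916 = 54².
5416 = 50² + 54² = 2500 + 2916 ✓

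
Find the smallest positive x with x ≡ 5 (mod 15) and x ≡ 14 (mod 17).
65

Using Chinese Remainder Theorem:
M = 15 × 17 = 255
M1 = 17, M2 = 15
y1 = 17^(-1) mod 15 = 8
y2 = 15^(-1) mod 17 = 8
x = (5×17×8 + 14×15×8) mod 255 = 65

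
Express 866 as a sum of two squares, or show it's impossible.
5² + 29² (a=5, b=29)

Factorization: 866 = 2 × 433
By Fermat: n is sum of two squares iff every prime p ≡ 3 (mod 4) appears to even power.
All primes ≡ 3 (mod 4) appear to even power.
Search a = 0, 1, 2, … for 866 - a² a perfect square: first hit at a = 5: 866 - 25 = 841 = 29².
866 = 5² + 29² = 25 + 841 ✓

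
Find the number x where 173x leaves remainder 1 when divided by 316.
137

gcd(173, 316) = 1, so the inverse exists.
Extended Euclidean algorithm on (316, 173):
316 = 1 × 173 + 143  ⟹  143 = (1)·316 + (-1)·173
173 = 1 × 143 + 30  ⟹  30 = (-1)·316 + (2)·173
143 = 4 × 30 + 23  ⟹  23 = (5)·316 + (-9)·173
30 = 1 × 23 + 7  ⟹  7 = (-6)·316 + (11)·173
23 = 3 × 7 + 2  ⟹  2 = (23)·316 + (-42)·173
7 = 3 × 2 + 1  ⟹  1 = (-75)·316 + (137)·173
So (137)·173 ≡ 1 (mod 316), i.e. 173^(-1) ≡ 137 (mod 316).
Check: 173 × 137 = 23701 ≡ 1 (mod 316)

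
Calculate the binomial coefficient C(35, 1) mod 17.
1

Using Lucas' theorem:
Write n=35 and k=1 in base 17:
n in base 17: [2, 1]
k in base 17: [0, 1]
C(35,1) mod 17 = ∏ C(n_i, k_i) mod 17
Digit binomials (mod 17): C(2,0) = 1; C(1,1) = 1
Product: 1 × 1 = 1 ≡ 1 (mod 17)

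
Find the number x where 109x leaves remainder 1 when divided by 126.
37

gcd(109, 126) = 1, so the inverse exists.
Extended Euclidean algorithm on (126, 109):
126 = 1 × 109 + 17  ⟹  17 = (1)·126 + (-1)·109
109 = 6 × 17 + 7  ⟹  7 = (-6)·126 + (7)·109
17 = 2 × 7 + 3  ⟹  3 = (13)·126 + (-15)·109
7 = 2 × 3 + 1  ⟹  1 = (-32)·126 + (37)·109
So (37)·109 ≡ 1 (mod 126), i.e. 109^(-1) ≡ 37 (mod 126).
Check: 109 × 37 = 4033 ≡ 1 (mod 126)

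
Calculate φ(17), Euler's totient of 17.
16

17 = 17
φ(n) = n × ∏(1 - 1/p) for each prime p dividing n
φ(17) = 17 × (1 - 1/17) = 16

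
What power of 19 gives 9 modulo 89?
78

Baby-step giant-step with step n = ⌈√89⌉ = 10.
Baby steps 19^j mod 89 (j:value) for j=0..9: 0:1, 1:19, 2:5, 3:6, 4:25, 5:30, 6:36, 7:61, 8:2, 9:38.
Giant-step multiplier: 19^(-10) ≡ 19^(88-10) = 19^78 ≡ 9 (mod 89).
Giant steps γ_i = 9·9^i mod 89: γ_0=9, γ_1=81, γ_2=17, γ_3=64, γ_4=42, γ_5=22, γ_6=20, γ_7=2 (in table at j=8).
x = i·n + j = 7·10 + 8 = 78.
Check: 19^78 ≡ 9 (mod 89).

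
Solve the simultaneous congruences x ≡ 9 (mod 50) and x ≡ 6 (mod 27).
1059

Using Chinese Remainder Theorem:
M = 50 × 27 = 1350
M1 = 27, M2 = 50
y1 = 27^(-1) mod 50 = 13
y2 = 50^(-1) mod 27 = 20
x = (9×27×13 + 6×50×20) mod 1350 = 1059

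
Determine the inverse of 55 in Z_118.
103

gcd(55, 118) = 1, so the inverse exists.
Extended Euclidean algorithm on (118, 55):
118 = 2 × 55 + 8  ⟹  8 = (1)·118 + (-2)·55
55 = 6 × 8 + 7  ⟹  7 = (-6)·118 + (13)·55
8 = 1 × 7 + 1  ⟹  1 = (7)·118 + (-15)·55
So (-15)·55 ≡ 1 (mod 118), i.e. 55^(-1) ≡ -15 ≡ 103 (mod 118).
Check: 55 × 103 = 5665 ≡ 1 (mod 118)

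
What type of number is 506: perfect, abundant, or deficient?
deficient

Proper divisors of 506: sum = 1 + 2 + 11 + 22 + 23 + 46 + 253 = 358
Since 358 < 506, 506 is deficient.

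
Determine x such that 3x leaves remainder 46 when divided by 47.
x ≡ 31 (mod 47)

gcd(3, 47) = 1, which divides 46, so solutions exist.
Find 3^(-1) mod 47 by the extended Euclidean algorithm:
47 = 15 × 3 + 2  ⟹  2 = (1)·47 + (-15)·3
3 = 1 × 2 + 1  ⟹  1 = (-1)·47 + (16)·3
So (16)·3 ≡ 1 (mod 47), i.e. 3^(-1) ≡ 16 (mod 47).
x ≡ 16 × 46 = 736 ≡ 31 (mod 47).
Check: 3 × 31 = 93 ≡ 46 (mod 47).
Unique solution: x ≡ 31 (mod 47)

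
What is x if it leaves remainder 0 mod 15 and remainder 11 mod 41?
585

Using Chinese Remainder Theorem:
M = 15 × 41 = 615
M1 = 41, M2 = 15
y1 = 41^(-1) mod 15 = 11
y2 = 15^(-1) mod 41 = 11
x = (0×41×11 + 11×15×11) mod 615 = 585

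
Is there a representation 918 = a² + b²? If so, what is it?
Not possible

Factorization: 918 = 2 × 3^3 × 17
By Fermat: n is sum of two squares iff every prime p ≡ 3 (mod 4) appears to even power.
Prime(s) ≡ 3 (mod 4) with odd exponent: [(3, 3)]
Therefore 918 cannot be expressed as a² + b².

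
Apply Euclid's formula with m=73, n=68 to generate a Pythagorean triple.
(705, 9928, 9953)

Euclid's formula: a = m² - n², b = 2mn, c = m² + n²
m = 73, n = 68
a = 73² - 68² = 5329 - 4624 = 705
b = 2 × 73 × 68 = 9928
c = 73² + 68² = 5329 + 4624 = 9953
Verification: 705² + 9928² = 497025 + 98565184 = 99062209 = 9953² ✓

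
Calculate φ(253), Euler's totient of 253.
220

253 = 11 × 23
φ(n) = n × ∏(1 - 1/p) for each prime p dividing n
φ(253) = 253 × (1 - 1/11) × (1 - 1/23) = 220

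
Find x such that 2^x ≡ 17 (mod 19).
10

Baby-step giant-step with step n = ⌈√19⌉ = 5.
Baby steps 2^j mod 19 (j:value) for j=0..4: 0:1, 1:2, 2:4, 3:8, 4:16.
Giant-step multiplier: 2^(-5) ≡ 2^(18-5) = 2^13 ≡ 3 (mod 19).
Giant steps γ_i = 17·3^i mod 19: γ_0=17, γ_1=13, γ_2=1 (in table at j=0).
x = i·n + j = 2·5 + 0 = 10.
Check: 2^10 ≡ 17 (mod 19).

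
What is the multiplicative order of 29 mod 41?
40

41 is prime, so ord(29) divides φ(41) = 40.
Divisors of 40: 1, 2, 4, 5, 8, 10, 20, 40.
Repeated squaring: 29^1 ≡ 29, 29^2 ≡ 21, 29^4 ≡ 31, 29^8 ≡ 18, 29^16 ≡ 37, 29^32 ≡ 16 (mod 41).
Test 29^d mod 41 for each divisor d in increasing order:
29^1 ≡ 29
29^2 ≡ 21
29^4 ≡ 31
29^5 = 29^4·29^1 ≡ 38
29^8 ≡ 18
29^10 = 29^8·29^2 ≡ 9
29^20 = 29^16·29^4 ≡ 40
29^40 = 29^32·29^8 ≡ 1  ← first divisor giving 1
The order is 40.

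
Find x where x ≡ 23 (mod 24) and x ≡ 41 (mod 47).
887

Using Chinese Remainder Theorem:
M = 24 × 47 = 1128
M1 = 47, M2 = 24
y1 = 47^(-1) mod 24 = 23
y2 = 24^(-1) mod 47 = 2
x = (23×47×23 + 41×24×2) mod 1128 = 887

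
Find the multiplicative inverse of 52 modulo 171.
148

gcd(52, 171) = 1, so the inverse exists.
Extended Euclidean algorithm on (171, 52):
171 = 3 × 52 + 15  ⟹  15 = (1)·171 + (-3)·52
52 = 3 × 15 + 7  ⟹  7 = (-3)·171 + (10)·52
15 = 2 × 7 + 1  ⟹  1 = (7)·171 + (-23)·52
So (-23)·52 ≡ 1 (mod 171), i.e. 52^(-1) ≡ -23 ≡ 148 (mod 171).
Check: 52 × 148 = 7696 ≡ 1 (mod 171)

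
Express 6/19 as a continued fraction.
[0; 3, 6]

Euclidean algorithm steps:
6 = 0 × 19 + 6
19 = 3 × 6 + 1
6 = 6 × 1 + 0
Continued fraction: [0; 3, 6]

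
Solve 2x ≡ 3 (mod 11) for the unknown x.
x ≡ 7 (mod 11)

gcd(2, 11) = 1, which divides 3, so solutions exist.
Find 2^(-1) mod 11 by the extended Euclidean algorithm:
11 = 5 × 2 + 1  ⟹  1 = (1)·11 + (-5)·2
So (-5)·2 ≡ 1 (mod 11), i.e. 2^(-1) ≡ -5 ≡ 6 (mod 11).
x ≡ 6 × 3 = 18 ≡ 7 (mod 11).
Check: 2 × 7 = 14 ≡ 3 (mod 11).
Unique solution: x ≡ 7 (mod 11)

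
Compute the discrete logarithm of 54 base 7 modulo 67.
8

Baby-step giant-step with step n = ⌈√67⌉ = 9.
Baby steps 7^j mod 67 (j:value) for j=0..8: 0:1, 1:7, 2:49, 3:8, 4:56, 5:57, 6:64, 7:46, 8:54.
h = 54 is already in the table at j=8, so x = 8.
Check: 7^8 ≡ 54 (mod 67).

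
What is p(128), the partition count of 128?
4351078600

p(n) counts ways to write n as a sum of positive integers (order ignored).
Euler's pentagonal recurrence: p(k) = p(k-1) + p(k-2) - p(k-5) - p(k-7) + p(k-12) + p(k-15) - ... (offsets j(3j∓1)/2, signs ++--, p(0)=1, p(<0)=0).
DP table for k = 0..127: p(0)=1, p(1)=1, p(2)=2, p(3)=3, p(4)=5, p(5)=7, p(6)=11, p(7)=15, p(8)=22, p(9)=30, p(10)=42, p(11)=56, p(12)=77, p(13)=101, p(14)=135, p(15)=176, p(16)=231, p(17)=297, p(18)=385, p(19)=490, p(20)=627, p(21)=792, p(22)=1002, p(23)=1255, p(24)=1575, p(25)=1958, p(26)=2436, p(27)=3010, p(28)=3718, p(29)=4565, p(30)=5604, p(31)=6842, p(32)=8349, p(33)=10143, p(34)=12310, p(35)=14883, p(36)=17977, p(37)=21637, p(38)=26015, p(39)=31185, p(40)=37338, p(41)=44583, p(42)=53174, p(43)=63261, p(44)=75175, p(45)=89134, p(46)=105558, p(47)=124754, p(48)=147273, p(49)=173525, p(50)=204226, p(51)=239943, p(52)=281589, p(53)=329931, p(54)=386155, p(55)=451276, p(56)=526823, p(57)=614154, p(58)=715220, p(59)=831820, p(60)=966467, p(61)=1121505, p(62)=1300156, p(63)=1505499, p(64)=1741630, p(65)=2012558, p(66)=2323520, p(67)=2679689, p(68)=3087735, p(69)=3554345, p(70)=4087968, p(71)=4697205, p(72)=5392783, p(73)=6185689, p(74)=7089500, p(75)=8118264, p(76)=9289091, p(77)=10619863, p(78)=12132164, p(79)=13848650, p(80)=15796476, p(81)=18004327, p(82)=20506255, p(83)=23338469, p(84)=26543660, p(85)=30167357, p(86)=34262962, p(87)=38887673, p(88)=44108109, p(89)=49995925, p(90)=56634173, p(91)=64112359, p(92)=72533807, p(93)=82010177, p(94)=92669720, p(95)=104651419, p(96)=118114304, p(97)=133230930, p(98)=150198136, p(99)=169229875, p(100)=190569292, p(101)=214481126, p(102)=241265379, p(103)=271248950, p(104)=304801365, p(105)=342325709, p(106)=384276336, p(107)=431149389, p(108)=483502844, p(109)=541946240, p(110)=607163746, p(111)=679903203, p(112)=761002156, p(113)=851376628, p(114)=952050665, p(115)=1064144451, p(116)=1188908248, p(117)=1327710076, p(118)=1482074143, p(119)=1653668665, p(120)=1844349560, p(121)=2056148051, p(122)=2291320912, p(123)=2552338241, p(124)=2841940500, p(125)=3163127352, p(126)=3519222692, p(127)=3913864295.
Final step: p(128) = p(127) + p(126) - p(123) - p(121) + p(116) + p(113) - p(106) - p(102) + p(93) + p(88) - p(77) - p(71) + p(58) + p(51) - p(36) - p(28) + p(11) + p(2)
= 3913864295 + 3519222692 - 2552338241 - 2056148051 + 1188908248 + 851376628 - 384276336 - 241265379 + 82010177 + 44108109 - 10619863 - 4697205 + 715220 + 239943 - 17977 - 3718 + 56 + 2
= 4351078600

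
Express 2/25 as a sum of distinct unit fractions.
1/13 + 1/325

Greedy algorithm:
2/25: ceiling(25/2) = 13, use 1/13
1/325: ceiling(325/1) = 325, use 1/325
Result: 2/25 = 1/13 + 1/325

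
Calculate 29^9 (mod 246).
71

Repeated squaring. Binary of 9 = 1001.
29^1 ≡ 29 (mod 246); 29^2 ≡ 103 (mod 246); 29^4 ≡ 31 (mod 246); 29^8 ≡ 223 (mod 246)
29^9 = 29^1 × 29^8 ≡ 71 (mod 246)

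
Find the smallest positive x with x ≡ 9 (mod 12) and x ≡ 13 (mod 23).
105

Using Chinese Remainder Theorem:
M = 12 × 23 = 276
M1 = 23, M2 = 12
y1 = 23^(-1) mod 12 = 11
y2 = 12^(-1) mod 23 = 2
x = (9×23×11 + 13×12×2) mod 276 = 105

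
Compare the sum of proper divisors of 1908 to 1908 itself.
abundant

Proper divisors of 1908: sum = 1 + 2 + 3 + 4 + 6 + 9 + 12 + 18 + ... + 318 + 477 + 636 + 954 (17 divisors) = 3006
Since 3006 > 1908, 1908 is abundant.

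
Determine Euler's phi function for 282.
92

282 = 2 × 3 × 47
φ(n) = n × ∏(1 - 1/p) for each prime p dividing n
φ(282) = 282 × (1 - 1/2) × (1 - 1/3) × (1 - 1/47) = 92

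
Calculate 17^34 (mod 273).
256

Repeated squaring. Binary of 34 = 100010.
17^1 ≡ 17 (mod 273); 17^2 ≡ 16 (mod 273); 17^4 ≡ 256 (mod 273); 17^8 ≡ 16 (mod 273); 17^16 ≡ 256 (mod 273); 17^32 ≡ 16 (mod 273)
17^34 = 17^2 × 17^32 ≡ 256 (mod 273)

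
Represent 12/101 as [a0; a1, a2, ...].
[0; 8, 2, 2, 2]

Euclidean algorithm steps:
12 = 0 × 101 + 12
101 = 8 × 12 + 5
12 = 2 × 5 + 2
5 = 2 × 2 + 1
2 = 2 × 1 + 0
Continued fraction: [0; 8, 2, 2, 2]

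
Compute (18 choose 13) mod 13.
1

Using Lucas' theorem:
Write n=18 and k=13 in base 13:
n in base 13: [1, 5]
k in base 13: [1, 0]
C(18,13) mod 13 = ∏ C(n_i, k_i) mod 13
Digit binomials (mod 13): C(1,1) = 1; C(5,0) = 1
Product: 1 × 1 = 1 ≡ 1 (mod 13)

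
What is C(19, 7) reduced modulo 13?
0

Using Lucas' theorem:
Write n=19 and k=7 in base 13:
n in base 13: [1, 6]
k in base 13: [0, 7]
C(19,7) mod 13 = ∏ C(n_i, k_i) mod 13
Digit binomials (mod 13): C(1,0) = 1; C(6,7) = 0 (k_i > n_i)
Product: 1 × 0 = 0 ≡ 0 (mod 13)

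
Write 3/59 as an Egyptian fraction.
1/20 + 1/1180

Greedy algorithm:
3/59: ceiling(59/3) = 20, use 1/20
1/1180: ceiling(1180/1) = 1180, use 1/1180
Result: 3/59 = 1/20 + 1/1180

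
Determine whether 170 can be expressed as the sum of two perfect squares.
1² + 13² (a=1, b=13)

Factorization: 170 = 2 × 5 × 17
By Fermat: n is sum of two squares iff every prime p ≡ 3 (mod 4) appears to even power.
All primes ≡ 3 (mod 4) appear to even power.
Search a = 0, 1, 2, … for 170 - a² a perfect square: first hit at a = 1: 170 - 1 = 169 = 13².
170 = 1² + 13² = 1 + 169 ✓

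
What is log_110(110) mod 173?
1

Baby-step giant-step with step n = ⌈√173⌉ = 14.
Baby steps 110^j mod 173 (j:value) for j=0..13: 0:1, 1:110, 2:163, 3:111, 4:100, 5:101, 6:38, 7:28, 8:139, 9:66, 10:167, 11:32, 12:60, 13:26.
h = 110 is already in the table at j=1, so x = 1.
Check: 110^1 ≡ 110 (mod 173).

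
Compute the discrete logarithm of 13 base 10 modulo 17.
12

Baby-step giant-step with step n = ⌈√17⌉ = 5.
Baby steps 10^j mod 17 (j:value) for j=0..4: 0:1, 1:10, 2:15, 3:14, 4:4.
Giant-step multiplier: 10^(-5) ≡ 10^(16-5) = 10^11 ≡ 3 (mod 17).
Giant steps γ_i = 13·3^i mod 17: γ_0=13, γ_1=5, γ_2=15 (in table at j=2).
x = i·n + j = 2·5 + 2 = 12.
Check: 10^12 ≡ 13 (mod 17).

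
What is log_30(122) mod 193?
183

Baby-step giant-step with step n = ⌈√193⌉ = 14.
Baby steps 30^j mod 193 (j:value) for j=0..13: 0:1, 1:30, 2:128, 3:173, 4:172, 5:142, 6:14, 7:34, 8:55, 9:106, 10:92, 11:58, 12:3, 13:90.
Giant-step multiplier: 30^(-14) ≡ 30^(192-14) = 30^178 ≡ 96 (mod 193).
Giant steps γ_i = 122·96^i mod 193: γ_0=122, γ_1=132, γ_2=127, γ_3=33, γ_4=80, γ_5=153, γ_6=20, γ_7=183, γ_8=5, γ_9=94, γ_10=146, γ_11=120, γ_12=133, γ_13=30 (in table at j=1).
x = i·n + j = 13·14 + 1 = 183.
Check: 30^183 ≡ 122 (mod 193).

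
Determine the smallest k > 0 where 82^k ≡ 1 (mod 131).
130

131 is prime, so ord(82) divides φ(131) = 130.
Divisors of 130: 1, 2, 5, 10, 13, 26, 65, 130.
Repeated squaring: 82^1 ≡ 82, 82^2 ≡ 43, 82^4 ≡ 15, 82^8 ≡ 94, 82^16 ≡ 59, 82^32 ≡ 75, 82^64 ≡ 123, 82^128 ≡ 64 (mod 131).
Test 82^d mod 131 for each divisor d in increasing order:
82^1 ≡ 82
82^2 ≡ 43
82^5 = 82^4·82^1 ≡ 51
82^10 = 82^8·82^2 ≡ 112
82^13 = 82^8·82^4·82^1 ≡ 78
82^26 = 82^16·82^8·82^2 ≡ 58
82^65 = 82^64·82^1 ≡ 130
82^130 = 82^128·82^2 ≡ 1  ← first divisor giving 1
The order is 130.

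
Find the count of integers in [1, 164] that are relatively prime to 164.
80

164 = 2^2 × 41
φ(n) = n × ∏(1 - 1/p) for each prime p dividing n
φ(164) = 164 × (1 - 1/2) × (1 - 1/41) = 80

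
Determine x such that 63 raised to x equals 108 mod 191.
52

Baby-step giant-step with step n = ⌈√191⌉ = 14.
Baby steps 63^j mod 191 (j:value) for j=0..13: 0:1, 1:63, 2:149, 3:28, 4:45, 5:161, 6:20, 7:114, 8:115, 9:178, 10:136, 11:164, 12:18, 13:179.
Giant-step multiplier: 63^(-14) ≡ 63^(190-14) = 63^176 ≡ 24 (mod 191).
Giant steps γ_i = 108·24^i mod 191: γ_0=108, γ_1=109, γ_2=133, γ_3=136 (in table at j=10).
x = i·n + j = 3·14 + 10 = 52.
Check: 63^52 ≡ 108 (mod 191).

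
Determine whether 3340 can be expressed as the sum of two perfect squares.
Not possible

Factorization: 3340 = 2^2 × 5 × 167
By Fermat: n is sum of two squares iff every prime p ≡ 3 (mod 4) appears to even power.
Prime(s) ≡ 3 (mod 4) with odd exponent: [(167, 1)]
Therefore 3340 cannot be expressed as a² + b².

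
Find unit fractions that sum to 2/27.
1/14 + 1/378

Greedy algorithm:
2/27: ceiling(27/2) = 14, use 1/14
1/378: ceiling(378/1) = 378, use 1/378
Result: 2/27 = 1/14 + 1/378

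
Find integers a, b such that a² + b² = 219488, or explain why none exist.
Not possible

Factorization: 219488 = 2^5 × 19^3
By Fermat: n is sum of two squares iff every prime p ≡ 3 (mod 4) appears to even power.
Prime(s) ≡ 3 (mod 4) with odd exponent: [(19, 3)]
Therefore 219488 cannot be expressed as a² + b².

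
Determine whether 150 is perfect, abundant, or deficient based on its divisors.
abundant

Proper divisors of 150: sum = 1 + 2 + 3 + 5 + 6 + 10 + 15 + 25 + 30 + 50 + 75 = 222
Since 222 > 150, 150 is abundant.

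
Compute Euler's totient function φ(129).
84

129 = 3 × 43
φ(n) = n × ∏(1 - 1/p) for each prime p dividing n
φ(129) = 129 × (1 - 1/3) × (1 - 1/43) = 84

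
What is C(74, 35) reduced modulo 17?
2

Using Lucas' theorem:
Write n=74 and k=35 in base 17:
n in base 17: [4, 6]
k in base 17: [2, 1]
C(74,35) mod 17 = ∏ C(n_i, k_i) mod 17
Digit binomials (mod 17): C(4,2) = 6; C(6,1) = 6
Product: 6 × 6 = 36 ≡ 2 (mod 17)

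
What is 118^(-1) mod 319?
73

gcd(118, 319) = 1, so the inverse exists.
Extended Euclidean algorithm on (319, 118):
319 = 2 × 118 + 83  ⟹  83 = (1)·319 + (-2)·118
118 = 1 × 83 + 35  ⟹  35 = (-1)·319 + (3)·118
83 = 2 × 35 + 13  ⟹  13 = (3)·319 + (-8)·118
35 = 2 × 13 + 9  ⟹  9 = (-7)·319 + (19)·118
13 = 1 × 9 + 4  ⟹  4 = (10)·319 + (-27)·118
9 = 2 × 4 + 1  ⟹  1 = (-27)·319 + (73)·118
So (73)·118 ≡ 1 (mod 319), i.e. 118^(-1) ≡ 73 (mod 319).
Check: 118 × 73 = 8614 ≡ 1 (mod 319)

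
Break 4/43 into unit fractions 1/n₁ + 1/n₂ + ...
1/11 + 1/473

Greedy algorithm:
4/43: ceiling(43/4) = 11, use 1/11
1/473: ceiling(473/1) = 473, use 1/473
Result: 4/43 = 1/11 + 1/473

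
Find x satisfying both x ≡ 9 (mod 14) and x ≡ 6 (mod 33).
303

Using Chinese Remainder Theorem:
M = 14 × 33 = 462
M1 = 33, M2 = 14
y1 = 33^(-1) mod 14 = 3
y2 = 14^(-1) mod 33 = 26
x = (9×33×3 + 6×14×26) mod 462 = 303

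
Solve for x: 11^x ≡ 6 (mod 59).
9

Baby-step giant-step with step n = ⌈√59⌉ = 8.
Baby steps 11^j mod 59 (j:value) for j=0..7: 0:1, 1:11, 2:3, 3:33, 4:9, 5:40, 6:27, 7:2.
Giant-step multiplier: 11^(-8) ≡ 11^(58-8) = 11^50 ≡ 51 (mod 59).
Giant steps γ_i = 6·51^i mod 59: γ_0=6, γ_1=11 (in table at j=1).
x = i·n + j = 1·8 + 1 = 9.
Check: 11^9 ≡ 6 (mod 59).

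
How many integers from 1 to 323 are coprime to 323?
288

323 = 17 × 19
φ(n) = n × ∏(1 - 1/p) for each prime p dividing n
φ(323) = 323 × (1 - 1/17) × (1 - 1/19) = 288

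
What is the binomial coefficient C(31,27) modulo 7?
0

Using Lucas' theorem:
Write n=31 and k=27 in base 7:
n in base 7: [4, 3]
k in base 7: [3, 6]
C(31,27) mod 7 = ∏ C(n_i, k_i) mod 7
Digit binomials (mod 7): C(4,3) = 4; C(3,6) = 0 (k_i > n_i)
Product: 4 × 0 = 0 ≡ 0 (mod 7)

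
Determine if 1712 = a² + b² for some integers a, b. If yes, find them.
Not possible

Factorization: 1712 = 2^4 × 107
By Fermat: n is sum of two squares iff every prime p ≡ 3 (mod 4) appears to even power.
Prime(s) ≡ 3 (mod 4) with odd exponent: [(107, 1)]
Therefore 1712 cannot be expressed as a² + b².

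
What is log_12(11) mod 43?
12

Baby-step giant-step with step n = ⌈√43⌉ = 7.
Baby steps 12^j mod 43 (j:value) for j=0..6: 0:1, 1:12, 2:15, 3:8, 4:10, 5:34, 6:21.
Giant-step multiplier: 12^(-7) ≡ 12^(42-7) = 12^35 ≡ 7 (mod 43).
Giant steps γ_i = 11·7^i mod 43: γ_0=11, γ_1=34 (in table at j=5).
x = i·n + j = 1·7 + 5 = 12.
Check: 12^12 ≡ 11 (mod 43).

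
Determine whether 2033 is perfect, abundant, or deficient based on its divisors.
deficient

Proper divisors of 2033: sum = 1 + 19 + 107 = 127
Since 127 < 2033, 2033 is deficient.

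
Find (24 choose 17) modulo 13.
5

Using Lucas' theorem:
Write n=24 and k=17 in base 13:
n in base 13: [1, 11]
k in base 13: [1, 4]
C(24,17) mod 13 = ∏ C(n_i, k_i) mod 13
Digit binomials (mod 13): C(1,1) = 1; C(11,4) = 330 ≡ 5
Product: 1 × 5 = 5 ≡ 5 (mod 13)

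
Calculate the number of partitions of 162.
129913904637

p(n) counts ways to write n as a sum of positive integers (order ignored).
Euler's pentagonal recurrence: p(k) = p(k-1) + p(k-2) - p(k-5) - p(k-7) + p(k-12) + p(k-15) - ... (offsets j(3j∓1)/2, signs ++--, p(0)=1, p(<0)=0).
DP table for k = 0..161: p(0)=1, p(1)=1, p(2)=2, p(3)=3, p(4)=5, p(5)=7, p(6)=11, p(7)=15, p(8)=22, p(9)=30, p(10)=42, p(11)=56, p(12)=77, p(13)=101, p(14)=135, p(15)=176, p(16)=231, p(17)=297, p(18)=385, p(19)=490, p(20)=627, p(21)=792, p(22)=1002, p(23)=1255, p(24)=1575, p(25)=1958, p(26)=2436, p(27)=3010, p(28)=3718, p(29)=4565, p(30)=5604, p(31)=6842, p(32)=8349, p(33)=10143, p(34)=12310, p(35)=14883, p(36)=17977, p(37)=21637, p(38)=26015, p(39)=31185, p(40)=37338, p(41)=44583, p(42)=53174, p(43)=63261, p(44)=75175, p(45)=89134, p(46)=105558, p(47)=124754, p(48)=147273, p(49)=173525, p(50)=204226, p(51)=239943, p(52)=281589, p(53)=329931, p(54)=386155, p(55)=451276, p(56)=526823, p(57)=614154, p(58)=715220, p(59)=831820, p(60)=966467, p(61)=1121505, p(62)=1300156, p(63)=1505499, p(64)=1741630, p(65)=2012558, p(66)=2323520, p(67)=2679689, p(68)=3087735, p(69)=3554345, p(70)=4087968, p(71)=4697205, p(72)=5392783, p(73)=6185689, p(74)=7089500, p(75)=8118264, p(76)=9289091, p(77)=10619863, p(78)=12132164, p(79)=13848650, p(80)=15796476, p(81)=18004327, p(82)=20506255, p(83)=23338469, p(84)=26543660, p(85)=30167357, p(86)=34262962, p(87)=38887673, p(88)=44108109, p(89)=49995925, p(90)=56634173, p(91)=64112359, p(92)=72533807, p(93)=82010177, p(94)=92669720, p(95)=104651419, p(96)=118114304, p(97)=133230930, p(98)=150198136, p(99)=169229875, p(100)=190569292, p(101)=214481126, p(102)=241265379, p(103)=271248950, p(104)=304801365, p(105)=342325709, p(106)=384276336, p(107)=431149389, p(108)=483502844, p(109)=541946240, p(110)=607163746, p(111)=679903203, p(112)=761002156, p(113)=851376628, p(114)=952050665, p(115)=1064144451, p(116)=1188908248, p(117)=1327710076, p(118)=1482074143, p(119)=1653668665, p(120)=1844349560, p(121)=2056148051, p(122)=2291320912, p(123)=2552338241, p(124)=2841940500, p(125)=3163127352, p(126)=3519222692, p(127)=3913864295, p(128)=4351078600, p(129)=4835271870, p(130)=5371315400, p(131)=5964539504, p(132)=6620830889, p(133)=7346629512, p(134)=8149040695, p(135)=9035836076, p(136)=10015581680, p(137)=11097645016, p(138)=12292341831, p(139)=13610949895, p(140)=15065878135, p(141)=16670689208, p(142)=18440293320, p(143)=20390982757, p(144)=22540654445, p(145)=24908858009, p(146)=27517052599, p(147)=30388671978, p(148)=33549419497, p(149)=37027355200, p(150)=40853235313, p(151)=45060624582, p(152)=49686288421, p(153)=54770336324, p(154)=60356673280, p(155)=66493182097, p(156)=73232243759, p(157)=80630964769, p(158)=88751778802, p(159)=97662728555, p(160)=107438159466, p(161)=118159068427.
Final step: p(162) = p(161) + p(160) - p(157) - p(155) + p(150) + p(147) - p(140) - p(136) + p(127) + p(122) - p(111) - p(105) + p(92) + p(85) - p(70) - p(62) + p(45) + p(36) - p(17) - p(7)
= 118159068427 + 107438159466 - 80630964769 - 66493182097 + 40853235313 + 30388671978 - 15065878135 - 10015581680 + 3913864295 + 2291320912 - 679903203 - 342325709 + 72533807 + 30167357 - 4087968 - 1300156 + 89134 + 17977 - 297 - 15
= 129913904637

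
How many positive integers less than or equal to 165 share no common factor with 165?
80

165 = 3 × 5 × 11
φ(n) = n × ∏(1 - 1/p) for each prime p dividing n
φ(165) = 165 × (1 - 1/3) × (1 - 1/5) × (1 - 1/11) = 80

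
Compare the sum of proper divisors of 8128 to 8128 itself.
perfect

Proper divisors of 8128: sum = 1 + 2 + 4 + 8 + 16 + 32 + 64 + 127 + 254 + 508 + 1016 + 2032 + 4064 = 8128
Since 8128 = 8128, 8128 is perfect.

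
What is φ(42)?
12

42 = 2 × 3 × 7
φ(n) = n × ∏(1 - 1/p) for each prime p dividing n
φ(42) = 42 × (1 - 1/2) × (1 - 1/3) × (1 - 1/7) = 12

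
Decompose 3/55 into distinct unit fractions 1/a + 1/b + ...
1/19 + 1/523 + 1/546535

Greedy algorithm:
3/55: ceiling(55/3) = 19, use 1/19
2/1045: ceiling(1045/2) = 523, use 1/523
1/546535: ceiling(546535/1) = 546535, use 1/546535
Result: 3/55 = 1/19 + 1/523 + 1/546535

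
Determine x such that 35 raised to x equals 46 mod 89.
71

Baby-step giant-step with step n = ⌈√89⌉ = 10.
Baby steps 35^j mod 89 (j:value) for j=0..9: 0:1, 1:35, 2:68, 3:66, 4:85, 5:38, 6:84, 7:3, 8:16, 9:26.
Giant-step multiplier: 35^(-10) ≡ 35^(88-10) = 35^78 ≡ 49 (mod 89).
Giant steps γ_i = 46·49^i mod 89: γ_0=46, γ_1=29, γ_2=86, γ_3=31, γ_4=6, γ_5=27, γ_6=77, γ_7=35 (in table at j=1).
x = i·n + j = 7·10 + 1 = 71.
Check: 35^71 ≡ 46 (mod 89).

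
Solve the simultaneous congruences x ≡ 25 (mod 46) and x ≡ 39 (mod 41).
531

Using Chinese Remainder Theorem:
M = 46 × 41 = 1886
M1 = 41, M2 = 46
y1 = 41^(-1) mod 46 = 9
y2 = 46^(-1) mod 41 = 33
x = (25×41×9 + 39×46×33) mod 1886 = 531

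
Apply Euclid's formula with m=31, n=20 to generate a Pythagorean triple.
(561, 1240, 1361)

Euclid's formula: a = m² - n², b = 2mn, c = m² + n²
m = 31, n = 20
a = 31² - 20² = 961 - 400 = 561
b = 2 × 31 × 20 = 1240
c = 31² + 20² = 961 + 400 = 1361
Verification: 561² + 1240² = 314721 + 1537600 = 1852321 = 1361² ✓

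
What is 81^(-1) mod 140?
121

gcd(81, 140) = 1, so the inverse exists.
Extended Euclidean algorithm on (140, 81):
140 = 1 × 81 + 59  ⟹  59 = (1)·140 + (-1)·81
81 = 1 × 59 + 22  ⟹  22 = (-1)·140 + (2)·81
59 = 2 × 22 + 15  ⟹  15 = (3)·140 + (-5)·81
22 = 1 × 15 + 7  ⟹  7 = (-4)·140 + (7)·81
15 = 2 × 7 + 1  ⟹  1 = (11)·140 + (-19)·81
So (-19)·81 ≡ 1 (mod 140), i.e. 81^(-1) ≡ -19 ≡ 121 (mod 140).
Check: 81 × 121 = 9801 ≡ 1 (mod 140)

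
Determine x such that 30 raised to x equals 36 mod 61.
46

Baby-step giant-step with step n = ⌈√61⌉ = 8.
Baby steps 30^j mod 61 (j:value) for j=0..7: 0:1, 1:30, 2:46, 3:38, 4:42, 5:40, 6:41, 7:10.
Giant-step multiplier: 30^(-8) ≡ 30^(60-8) = 30^52 ≡ 12 (mod 61).
Giant steps γ_i = 36·12^i mod 61: γ_0=36, γ_1=5, γ_2=60, γ_3=49, γ_4=39, γ_5=41 (in table at j=6).
x = i·n + j = 5·8 + 6 = 46.
Check: 30^46 ≡ 36 (mod 61).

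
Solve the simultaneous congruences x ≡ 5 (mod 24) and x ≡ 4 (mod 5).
29

Using Chinese Remainder Theorem:
M = 24 × 5 = 120
M1 = 5, M2 = 24
y1 = 5^(-1) mod 24 = 5
y2 = 24^(-1) mod 5 = 4
x = (5×5×5 + 4×24×4) mod 120 = 29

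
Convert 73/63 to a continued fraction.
[1; 6, 3, 3]

Euclidean algorithm steps:
73 = 1 × 63 + 10
63 = 6 × 10 + 3
10 = 3 × 3 + 1
3 = 3 × 1 + 0
Continued fraction: [1; 6, 3, 3]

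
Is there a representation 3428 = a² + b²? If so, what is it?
8² + 58² (a=8, b=58)

Factorization: 3428 = 2^2 × 857
By Fermat: n is sum of two squares iff every prime p ≡ 3 (mod 4) appears to even power.
All primes ≡ 3 (mod 4) appear to even power.
Search a = 0, 1, 2, … for 3428 - a² a perfect square: first hit at a = 8: 3428 - 64 = 3364 = 58².
3428 = 8² + 58² = 64 + 3364 ✓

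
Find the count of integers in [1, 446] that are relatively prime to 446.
222

446 = 2 × 223
φ(n) = n × ∏(1 - 1/p) for each prime p dividing n
φ(446) = 446 × (1 - 1/2) × (1 - 1/223) = 222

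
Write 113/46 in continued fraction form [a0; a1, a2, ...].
[2; 2, 5, 4]

Euclidean algorithm steps:
113 = 2 × 46 + 21
46 = 2 × 21 + 4
21 = 5 × 4 + 1
4 = 4 × 1 + 0
Continued fraction: [2; 2, 5, 4]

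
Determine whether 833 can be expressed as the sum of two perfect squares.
7² + 28² (a=7, b=28)

Factorization: 833 = 7^2 × 17
By Fermat: n is sum of two squares iff every prime p ≡ 3 (mod 4) appears to even power.
All primes ≡ 3 (mod 4) appear to even power.
Search a = 0, 1, 2, … for 833 - a² a perfect square: first hit at a = 7: 833 - 49 = 784 = 28².
833 = 7² + 28² = 49 + 784 ✓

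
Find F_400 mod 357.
105

Matrix identity: Q^n = [[F_(n+1), F_n], [F_n, F_(n-1)]] with Q = [[1,1],[1,0]].
n = 400 = 110010000₂. Square-and-multiply, entries mod 357:
Q^1 = [[1,1],[1,0]]
Q^3 = (Q^1)²·Q = [[3,2],[2,1]]
Q^6 = (Q^3)² = [[13,8],[8,5]]
Q^12 = (Q^6)² = [[233,144],[144,89]]
Q^25 = (Q^12)²·Q = [[13,55],[55,315]]
Q^50 = (Q^25)² = [[338,190],[190,148]]
Q^100 = (Q^50)² = [[47,234],[234,170]]
Q^200 = (Q^100)² = [[202,84],[84,118]]
Q^400 = (Q^200)² = [[22,105],[105,274]]
F_400 mod 357 = Q^400[0][1] = 105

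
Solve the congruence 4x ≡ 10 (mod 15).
x ≡ 10 (mod 15)

gcd(4, 15) = 1, which divides 10, so solutions exist.
Find 4^(-1) mod 15 by the extended Euclidean algorithm:
15 = 3 × 4 + 3  ⟹  3 = (1)·15 + (-3)·4
4 = 1 × 3 + 1  ⟹  1 = (-1)·15 + (4)·4
So (4)·4 ≡ 1 (mod 15), i.e. 4^(-1) ≡ 4 (mod 15).
x ≡ 4 × 10 = 40 ≡ 10 (mod 15).
Check: 4 × 10 = 40 ≡ 10 (mod 15).
Unique solution: x ≡ 10 (mod 15)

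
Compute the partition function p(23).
1255

p(n) counts ways to write n as a sum of positive integers (order ignored).
Euler's pentagonal recurrence: p(k) = p(k-1) + p(k-2) - p(k-5) - p(k-7) + p(k-12) + p(k-15) - ... (offsets j(3j∓1)/2, signs ++--, p(0)=1, p(<0)=0).
DP table for k = 0..22: p(0)=1, p(1)=1, p(2)=2, p(3)=3, p(4)=5, p(5)=7, p(6)=11, p(7)=15, p(8)=22, p(9)=30, p(10)=42, p(11)=56, p(12)=77, p(13)=101, p(14)=135, p(15)=176, p(16)=231, p(17)=297, p(18)=385, p(19)=490, p(20)=627, p(21)=792, p(22)=1002.
Final step: p(23) = p(22) + p(21) - p(18) - p(16) + p(11) + p(8) - p(1)
= 1002 + 792 - 385 - 231 + 56 + 22 - 1
= 1255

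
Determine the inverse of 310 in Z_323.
149

gcd(310, 323) = 1, so the inverse exists.
Extended Euclidean algorithm on (323, 310):
323 = 1 × 310 + 13  ⟹  13 = (1)·323 + (-1)·310
310 = 23 × 13 + 11  ⟹  11 = (-23)·323 + (24)·310
13 = 1 × 11 + 2  ⟹  2 = (24)·323 + (-25)·310
11 = 5 × 2 + 1  ⟹  1 = (-143)·323 + (149)·310
So (149)·310 ≡ 1 (mod 323), i.e. 310^(-1) ≡ 149 (mod 323).
Check: 310 × 149 = 46190 ≡ 1 (mod 323)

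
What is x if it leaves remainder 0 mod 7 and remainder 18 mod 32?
210

Using Chinese Remainder Theorem:
M = 7 × 32 = 224
M1 = 32, M2 = 7
y1 = 32^(-1) mod 7 = 2
y2 = 7^(-1) mod 32 = 23
x = (0×32×2 + 18×7×23) mod 224 = 210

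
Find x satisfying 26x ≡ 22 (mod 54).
x ≡ 5 (mod 27)

gcd(26, 54) = 2, which divides 22, so solutions exist.
Divide through by 2: 13x ≡ 11 (mod 27).
Find 13^(-1) mod 27 by the extended Euclidean algorithm:
27 = 2 × 13 + 1  ⟹  1 = (1)·27 + (-2)·13
So (-2)·13 ≡ 1 (mod 27), i.e. 13^(-1) ≡ -2 ≡ 25 (mod 27).
x ≡ 25 × 11 = 275 ≡ 5 (mod 27).
Check: 26 × 5 = 130 ≡ 22 (mod 54).
x ≡ 5 (mod 27), giving 2 solutions mod 54.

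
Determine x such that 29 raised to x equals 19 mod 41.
7

Baby-step giant-step with step n = ⌈√41⌉ = 7.
Baby steps 29^j mod 41 (j:value) for j=0..6: 0:1, 1:29, 2:21, 3:35, 4:31, 5:38, 6:36.
Giant-step multiplier: 29^(-7) ≡ 29^(40-7) = 29^33 ≡ 13 (mod 41).
Giant steps γ_i = 19·13^i mod 41: γ_0=19, γ_1=1 (in table at j=0).
x = i·n + j = 1·7 + 0 = 7.
Check: 29^7 ≡ 19 (mod 41).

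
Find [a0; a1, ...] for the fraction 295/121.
[2; 2, 3, 1, 1, 7]

Euclidean algorithm steps:
295 = 2 × 121 + 53
121 = 2 × 53 + 15
53 = 3 × 15 + 8
15 = 1 × 8 + 7
8 = 1 × 7 + 1
7 = 7 × 1 + 0
Continued fraction: [2; 2, 3, 1, 1, 7]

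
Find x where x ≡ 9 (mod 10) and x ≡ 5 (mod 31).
129

Using Chinese Remainder Theorem:
M = 10 × 31 = 310
M1 = 31, M2 = 10
y1 = 31^(-1) mod 10 = 1
y2 = 10^(-1) mod 31 = 28
x = (9×31×1 + 5×10×28) mod 310 = 129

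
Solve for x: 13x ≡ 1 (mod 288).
133

gcd(13, 288) = 1, so the inverse exists.
Extended Euclidean algorithm on (288, 13):
288 = 22 × 13 + 2  ⟹  2 = (1)·288 + (-22)·13
13 = 6 × 2 + 1  ⟹  1 = (-6)·288 + (133)·13
So (133)·13 ≡ 1 (mod 288), i.e. 13^(-1) ≡ 133 (mod 288).
Check: 13 × 133 = 1729 ≡ 1 (mod 288)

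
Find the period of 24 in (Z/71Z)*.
35

71 is prime, so ord(24) divides φ(71) = 70.
Divisors of 70: 1, 2, 5, 7, 10, 14, 35, 70.
Repeated squaring: 24^1 ≡ 24, 24^2 ≡ 8, 24^4 ≡ 64, 24^8 ≡ 49, 24^16 ≡ 58, 24^32 ≡ 27, 24^64 ≡ 19 (mod 71).
Test 24^d mod 71 for each divisor d in increasing order:
24^1 ≡ 24
24^2 ≡ 8
24^5 = 24^4·24^1 ≡ 45
24^7 = 24^4·24^2·24^1 ≡ 5
24^10 = 24^8·24^2 ≡ 37
24^14 = 24^8·24^4·24^2 ≡ 25
24^35 = 24^32·24^2·24^1 ≡ 1  ← first divisor giving 1
The order is 35.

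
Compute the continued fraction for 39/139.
[0; 3, 1, 1, 3, 2, 2]

Euclidean algorithm steps:
39 = 0 × 139 + 39
139 = 3 × 39 + 22
39 = 1 × 22 + 17
22 = 1 × 17 + 5
17 = 3 × 5 + 2
5 = 2 × 2 + 1
2 = 2 × 1 + 0
Continued fraction: [0; 3, 1, 1, 3, 2, 2]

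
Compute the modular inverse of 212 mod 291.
221

gcd(212, 291) = 1, so the inverse exists.
Extended Euclidean algorithm on (291, 212):
291 = 1 × 212 + 79  ⟹  79 = (1)·291 + (-1)·212
212 = 2 × 79 + 54  ⟹  54 = (-2)·291 + (3)·212
79 = 1 × 54 + 25  ⟹  25 = (3)·291 + (-4)·212
54 = 2 × 25 + 4  ⟹  4 = (-8)·291 + (11)·212
25 = 6 × 4 + 1  ⟹  1 = (51)·291 + (-70)·212
So (-70)·212 ≡ 1 (mod 291), i.e. 212^(-1) ≡ -70 ≡ 221 (mod 291).
Check: 212 × 221 = 46852 ≡ 1 (mod 291)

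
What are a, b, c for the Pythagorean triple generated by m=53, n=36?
(1513, 3816, 4105)

Euclid's formula: a = m² - n², b = 2mn, c = m² + n²
m = 53, n = 36
a = 53² - 36² = 2809 - 1296 = 1513
b = 2 × 53 × 36 = 3816
c = 53² + 36² = 2809 + 1296 = 4105
Verification: 1513² + 3816² = 2289169 + 14561856 = 16851025 = 4105² ✓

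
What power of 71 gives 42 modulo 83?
77

Baby-step giant-step with step n = ⌈√83⌉ = 10.
Baby steps 71^j mod 83 (j:value) for j=0..9: 0:1, 1:71, 2:61, 3:15, 4:69, 5:2, 6:59, 7:39, 8:30, 9:55.
Giant-step multiplier: 71^(-10) ≡ 71^(82-10) = 71^72 ≡ 21 (mod 83).
Giant steps γ_i = 42·21^i mod 83: γ_0=42, γ_1=52, γ_2=13, γ_3=24, γ_4=6, γ_5=43, γ_6=73, γ_7=39 (in table at j=7).
x = i·n + j = 7·10 + 7 = 77.
Check: 71^77 ≡ 42 (mod 83).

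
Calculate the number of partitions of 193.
2168627105469

p(n) counts ways to write n as a sum of positive integers (order ignored).
Euler's pentagonal recurrence: p(k) = p(k-1) + p(k-2) - p(k-5) - p(k-7) + p(k-12) + p(k-15) - ... (offsets j(3j∓1)/2, signs ++--, p(0)=1, p(<0)=0).
DP table for k = 0..192: p(0)=1, p(1)=1, p(2)=2, p(3)=3, p(4)=5, p(5)=7, p(6)=11, p(7)=15, p(8)=22, p(9)=30, p(10)=42, p(11)=56, p(12)=77, p(13)=101, p(14)=135, p(15)=176, p(16)=231, p(17)=297, p(18)=385, p(19)=490, p(20)=627, p(21)=792, p(22)=1002, p(23)=1255, p(24)=1575, p(25)=1958, p(26)=2436, p(27)=3010, p(28)=3718, p(29)=4565, p(30)=5604, p(31)=6842, p(32)=8349, p(33)=10143, p(34)=12310, p(35)=14883, p(36)=17977, p(37)=21637, p(38)=26015, p(39)=31185, p(40)=37338, p(41)=44583, p(42)=53174, p(43)=63261, p(44)=75175, p(45)=89134, p(46)=105558, p(47)=124754, p(48)=147273, p(49)=173525, p(50)=204226, p(51)=239943, p(52)=281589, p(53)=329931, p(54)=386155, p(55)=451276, p(56)=526823, p(57)=614154, p(58)=715220, p(59)=831820, p(60)=966467, p(61)=1121505, p(62)=1300156, p(63)=1505499, p(64)=1741630, p(65)=2012558, p(66)=2323520, p(67)=2679689, p(68)=3087735, p(69)=3554345, p(70)=4087968, p(71)=4697205, p(72)=5392783, p(73)=6185689, p(74)=7089500, p(75)=8118264, p(76)=9289091, p(77)=10619863, p(78)=12132164, p(79)=13848650, p(80)=15796476, p(81)=18004327, p(82)=20506255, p(83)=23338469, p(84)=26543660, p(85)=30167357, p(86)=34262962, p(87)=38887673, p(88)=44108109, p(89)=49995925, p(90)=56634173, p(91)=64112359, p(92)=72533807, p(93)=82010177, p(94)=92669720, p(95)=104651419, p(96)=118114304, p(97)=133230930, p(98)=150198136, p(99)=169229875, p(100)=190569292, p(101)=214481126, p(102)=241265379, p(103)=271248950, p(104)=304801365, p(105)=342325709, p(106)=384276336, p(107)=431149389, p(108)=483502844, p(109)=541946240, p(110)=607163746, p(111)=679903203, p(112)=761002156, p(113)=851376628, p(114)=952050665, p(115)=1064144451, p(116)=1188908248, p(117)=1327710076, p(118)=1482074143, p(119)=1653668665, p(120)=1844349560, p(121)=2056148051, p(122)=2291320912, p(123)=2552338241, p(124)=2841940500, p(125)=3163127352, p(126)=3519222692, p(127)=3913864295, p(128)=4351078600, p(129)=4835271870, p(130)=5371315400, p(131)=5964539504, p(132)=6620830889, p(133)=7346629512, p(134)=8149040695, p(135)=9035836076, p(136)=10015581680, p(137)=11097645016, p(138)=12292341831, p(139)=13610949895, p(140)=15065878135, p(141)=16670689208, p(142)=18440293320, p(143)=20390982757, p(144)=22540654445, p(145)=24908858009, p(146)=27517052599, p(147)=30388671978, p(148)=33549419497, p(149)=37027355200, p(150)=40853235313, p(151)=45060624582, p(152)=49686288421, p(153)=54770336324, p(154)=60356673280, p(155)=66493182097, p(156)=73232243759, p(157)=80630964769, p(158)=88751778802, p(159)=97662728555, p(160)=107438159466, p(161)=118159068427, p(162)=129913904637, p(163)=142798995930, p(164)=156919475295, p(165)=172389800255, p(166)=189334822579, p(167)=207890420102, p(168)=228204732751, p(169)=250438925115, p(170)=274768617130, p(171)=301384802048, p(172)=330495499613, p(173)=362326859895, p(174)=397125074750, p(175)=435157697830, p(176)=476715857290, p(177)=522115831195, p(178)=571701605655, p(179)=625846753120, p(180)=684957390936, p(181)=749474411781, p(182)=819876908323, p(183)=896684817527, p(184)=980462880430, p(185)=1071823774337, p(186)=1171432692373, p(187)=1280011042268, p(188)=1398341745571, p(189)=1527273599625, p(190)=1667727404093, p(191)=1820701100652, p(192)=1987276856363.
Final step: p(193) = p(192) + p(191) - p(188) - p(186) + p(181) + p(178) - p(171) - p(167) + p(158) + p(153) - p(142) - p(136) + p(123) + p(116) - p(101) - p(93) + p(76) + p(67) - p(48) - p(38) + p(17) + p(6)
= 1987276856363 + 1820701100652 - 1398341745571 - 1171432692373 + 749474411781 + 571701605655 - 301384802048 - 207890420102 + 88751778802 + 54770336324 - 18440293320 - 10015581680 + 2552338241 + 1188908248 - 214481126 - 82010177 + 9289091 + 2679689 - 147273 - 26015 + 297 + 11
= 2168627105469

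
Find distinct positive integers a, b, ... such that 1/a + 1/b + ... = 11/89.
1/9 + 1/81 + 1/7209

Greedy algorithm:
11/89: ceiling(89/11) = 9, use 1/9
10/801: ceiling(801/10) = 81, use 1/81
1/7209: ceiling(7209/1) = 7209, use 1/7209
Result: 11/89 = 1/9 + 1/81 + 1/7209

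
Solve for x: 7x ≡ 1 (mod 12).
7

gcd(7, 12) = 1, so the inverse exists.
Extended Euclidean algorithm on (12, 7):
12 = 1 × 7 + 5  ⟹  5 = (1)·12 + (-1)·7
7 = 1 × 5 + 2  ⟹  2 = (-1)·12 + (2)·7
5 = 2 × 2 + 1  ⟹  1 = (3)·12 + (-5)·7
So (-5)·7 ≡ 1 (mod 12), i.e. 7^(-1) ≡ -5 ≡ 7 (mod 12).
Check: 7 × 7 = 49 ≡ 1 (mod 12)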